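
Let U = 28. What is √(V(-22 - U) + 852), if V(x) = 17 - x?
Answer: √919 ≈ 30.315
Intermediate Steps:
√(V(-22 - U) + 852) = √((17 - (-22 - 1*28)) + 852) = √((17 - (-22 - 28)) + 852) = √((17 - 1*(-50)) + 852) = √((17 + 50) + 852) = √(67 + 852) = √919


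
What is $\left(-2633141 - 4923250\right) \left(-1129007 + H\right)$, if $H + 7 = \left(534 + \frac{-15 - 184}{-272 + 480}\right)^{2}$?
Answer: $\frac{276207547928522697}{43264} \approx 6.3842 \cdot 10^{12}$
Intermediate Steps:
$H = \frac{12292519281}{43264}$ ($H = -7 + \left(534 + \frac{-15 - 184}{-272 + 480}\right)^{2} = -7 + \left(534 - \frac{199}{208}\right)^{2} = -7 + \left(\frac{110873}{208}\right)^{2} = -7 + \frac{12292822129}{43264} = \frac{12292519281}{43264} \approx 2.8413 \cdot 10^{5}$)
$\left(-2633141 - 4923250\right) \left(-1129007 + H\right) = \left(-2633141 - 4923250\right) \left(-1129007 + \frac{12292519281}{43264}\right) = \left(-7556391\right) \left(- \frac{36552839567}{43264}\right) = \frac{276207547928522697}{43264}$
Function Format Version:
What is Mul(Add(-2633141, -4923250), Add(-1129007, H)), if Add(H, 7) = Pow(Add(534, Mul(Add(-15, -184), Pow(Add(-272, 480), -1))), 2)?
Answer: Rational(276207547928522697, 43264) ≈ 6.3842e+12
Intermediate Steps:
H = Rational(12292519281, 43264) (H = Add(-7, Pow(Add(534, Mul(Add(-15, -184), Pow(Add(-272, 480), -1))), 2)) = Add(-7, Pow(Add(534, Mul(-199, Pow(208, -1))), 2)) = Add(-7, Pow(Add(534, Mul(-199, Rational(1, 208))), 2)) = Add(-7, Pow(Add(534, Rational(-199, 208)), 2)) = Add(-7, Pow(Rational(110873, 208), 2)) = Add(-7, Rational(12292822129, 43264)) = Rational(12292519281, 43264) ≈ 2.8413e+5)
Mul(Add(-2633141, -4923250), Add(-1129007, H)) = Mul(Add(-2633141, -4923250), Add(-1129007, Rational(12292519281, 43264))) = Mul(-7556391, Rational(-36552839567, 43264)) = Rational(276207547928522697, 43264)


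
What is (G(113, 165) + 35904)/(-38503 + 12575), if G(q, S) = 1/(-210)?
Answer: -7539839/5444880 ≈ -1.3848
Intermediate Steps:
G(q, S) = -1/210
(G(113, 165) + 35904)/(-38503 + 12575) = (-1/210 + 35904)/(-38503 + 12575) = (7539839/210)/(-25928) = (7539839/210)*(-1/25928) = -7539839/5444880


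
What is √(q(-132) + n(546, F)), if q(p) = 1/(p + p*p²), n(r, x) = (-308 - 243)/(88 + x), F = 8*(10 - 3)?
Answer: I*√809734387979/460020 ≈ 1.9561*I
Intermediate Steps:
F = 56 (F = 8*7 = 56)
n(r, x) = -551/(88 + x)
q(p) = 1/(p + p³)
√(q(-132) + n(546, F)) = √(1/(-132 + (-132)³) - 551/(88 + 56)) = √(1/(-132 - 2299968) - 551/144) = √(1/(-2300100) - 551*1/144) = √(-1/2300100 - 551/144) = √(-105612937/27601200) = I*√809734387979/460020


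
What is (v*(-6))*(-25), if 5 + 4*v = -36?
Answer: -3075/2 ≈ -1537.5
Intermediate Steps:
v = -41/4 (v = -5/4 + (¼)*(-36) = -5/4 - 9 = -41/4 ≈ -10.250)
(v*(-6))*(-25) = -41/4*(-6)*(-25) = (123/2)*(-25) = -3075/2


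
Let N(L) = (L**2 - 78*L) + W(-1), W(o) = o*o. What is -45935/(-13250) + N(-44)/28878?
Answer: 69882509/19131675 ≈ 3.6527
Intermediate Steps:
W(o) = o**2
N(L) = 1 + L**2 - 78*L (N(L) = (L**2 - 78*L) + (-1)**2 = (L**2 - 78*L) + 1 = 1 + L**2 - 78*L)
-45935/(-13250) + N(-44)/28878 = -45935/(-13250) + (1 + (-44)**2 - 78*(-44))/28878 = -45935*(-1/13250) + (1 + 1936 + 3432)*(1/28878) = 9187/2650 + 5369*(1/28878) = 9187/2650 + 5369/28878 = 69882509/19131675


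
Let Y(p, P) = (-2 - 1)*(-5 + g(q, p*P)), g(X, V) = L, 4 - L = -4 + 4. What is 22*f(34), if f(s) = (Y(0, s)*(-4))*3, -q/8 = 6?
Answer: -792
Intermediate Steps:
L = 4 (L = 4 - (-4 + 4) = 4 - 1*0 = 4 + 0 = 4)
q = -48 (q = -8*6 = -48)
g(X, V) = 4
Y(p, P) = 3 (Y(p, P) = (-2 - 1)*(-5 + 4) = -3*(-1) = 3)
f(s) = -36 (f(s) = (3*(-4))*3 = -12*3 = -36)
22*f(34) = 22*(-36) = -792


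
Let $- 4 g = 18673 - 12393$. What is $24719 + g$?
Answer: $23149$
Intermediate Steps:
$g = -1570$ ($g = - \frac{18673 - 12393}{4} = \left(- \frac{1}{4}\right) 6280 = -1570$)
$24719 + g = 24719 - 1570 = 23149$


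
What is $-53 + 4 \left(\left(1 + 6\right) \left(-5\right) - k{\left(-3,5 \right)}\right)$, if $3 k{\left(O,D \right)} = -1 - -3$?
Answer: $- \frac{587}{3} \approx -195.67$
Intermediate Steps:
$k{\left(O,D \right)} = \frac{2}{3}$ ($k{\left(O,D \right)} = \frac{-1 - -3}{3} = \frac{-1 + 3}{3} = \frac{1}{3} \cdot 2 = \frac{2}{3}$)
$-53 + 4 \left(\left(1 + 6\right) \left(-5\right) - k{\left(-3,5 \right)}\right) = -53 + 4 \left(\left(1 + 6\right) \left(-5\right) - \frac{2}{3}\right) = -53 + 4 \left(7 \left(-5\right) - \frac{2}{3}\right) = -53 + 4 \left(-35 - \frac{2}{3}\right) = -53 + 4 \left(- \frac{107}{3}\right) = -53 - \frac{428}{3} = - \frac{587}{3}$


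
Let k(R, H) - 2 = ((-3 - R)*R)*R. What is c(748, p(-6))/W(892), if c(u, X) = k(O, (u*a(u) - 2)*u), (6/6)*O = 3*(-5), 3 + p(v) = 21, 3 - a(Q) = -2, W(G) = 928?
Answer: 1351/464 ≈ 2.9116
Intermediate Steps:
a(Q) = 5 (a(Q) = 3 - 1*(-2) = 3 + 2 = 5)
p(v) = 18 (p(v) = -3 + 21 = 18)
O = -15 (O = 3*(-5) = -15)
k(R, H) = 2 + R²*(-3 - R) (k(R, H) = 2 + ((-3 - R)*R)*R = 2 + (R*(-3 - R))*R = 2 + R²*(-3 - R))
c(u, X) = 2702 (c(u, X) = 2 - 1*(-15)³ - 3*(-15)² = 2 - 1*(-3375) - 3*225 = 2 + 3375 - 675 = 2702)
c(748, p(-6))/W(892) = 2702/928 = 2702*(1/928) = 1351/464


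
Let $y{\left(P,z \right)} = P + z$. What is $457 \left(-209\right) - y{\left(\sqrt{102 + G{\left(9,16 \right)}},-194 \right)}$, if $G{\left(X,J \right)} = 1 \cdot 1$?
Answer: $-95319 - \sqrt{103} \approx -95329.0$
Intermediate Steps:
$G{\left(X,J \right)} = 1$
$457 \left(-209\right) - y{\left(\sqrt{102 + G{\left(9,16 \right)}},-194 \right)} = 457 \left(-209\right) - \left(\sqrt{102 + 1} - 194\right) = -95513 - \left(\sqrt{103} - 194\right) = -95513 - \left(-194 + \sqrt{103}\right) = -95513 + \left(194 - \sqrt{103}\right) = -95319 - \sqrt{103}$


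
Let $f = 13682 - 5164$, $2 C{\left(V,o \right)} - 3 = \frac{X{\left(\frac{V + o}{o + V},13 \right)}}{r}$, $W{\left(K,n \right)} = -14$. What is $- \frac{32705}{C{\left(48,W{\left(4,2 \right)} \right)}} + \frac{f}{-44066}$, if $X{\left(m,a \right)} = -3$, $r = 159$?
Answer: $- \frac{38191567506}{1740607} \approx -21942.0$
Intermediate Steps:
$C{\left(V,o \right)} = \frac{79}{53}$ ($C{\left(V,o \right)} = \frac{3}{2} + \frac{\left(-3\right) \frac{1}{159}}{2} = \frac{3}{2} + \frac{1}{2} \left(- \frac{1}{53}\right) = \frac{3}{2} - \frac{1}{106} = \frac{79}{53}$)
$f = 8518$
$- \frac{32705}{C{\left(48,W{\left(4,2 \right)} \right)}} + \frac{f}{-44066} = - \frac{32705}{\frac{79}{53}} + \frac{8518}{-44066} = \left(-32705\right) \frac{53}{79} + 8518 \left(- \frac{1}{44066}\right) = - \frac{1733365}{79} - \frac{4259}{22033} = - \frac{38191567506}{1740607}$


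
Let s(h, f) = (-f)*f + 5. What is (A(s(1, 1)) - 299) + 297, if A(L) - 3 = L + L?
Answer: 9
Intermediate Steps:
s(h, f) = 5 - f² (s(h, f) = -f² + 5 = 5 - f²)
A(L) = 3 + 2*L (A(L) = 3 + (L + L) = 3 + 2*L)
(A(s(1, 1)) - 299) + 297 = ((3 + 2*(5 - 1*1²)) - 299) + 297 = ((3 + 2*(5 - 1*1)) - 299) + 297 = ((3 + 2*(5 - 1)) - 299) + 297 = ((3 + 2*4) - 299) + 297 = ((3 + 8) - 299) + 297 = (11 - 299) + 297 = -288 + 297 = 9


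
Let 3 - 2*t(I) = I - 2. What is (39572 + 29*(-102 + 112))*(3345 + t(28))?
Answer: 132879977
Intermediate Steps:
t(I) = 5/2 - I/2 (t(I) = 3/2 - (I - 2)/2 = 3/2 - (-2 + I)/2 = 3/2 + (1 - I/2) = 5/2 - I/2)
(39572 + 29*(-102 + 112))*(3345 + t(28)) = (39572 + 29*(-102 + 112))*(3345 + (5/2 - ½*28)) = (39572 + 29*10)*(3345 + (5/2 - 14)) = (39572 + 290)*(3345 - 23/2) = 39862*(6667/2) = 132879977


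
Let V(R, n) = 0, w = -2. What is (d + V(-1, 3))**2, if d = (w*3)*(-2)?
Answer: 144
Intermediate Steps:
d = 12 (d = -2*3*(-2) = -6*(-2) = 12)
(d + V(-1, 3))**2 = (12 + 0)**2 = 12**2 = 144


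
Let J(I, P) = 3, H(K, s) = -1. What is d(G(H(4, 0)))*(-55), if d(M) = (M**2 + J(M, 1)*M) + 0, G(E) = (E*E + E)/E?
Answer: 0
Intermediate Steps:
G(E) = (E + E**2)/E (G(E) = (E**2 + E)/E = (E + E**2)/E)
d(M) = M**2 + 3*M (d(M) = (M**2 + 3*M) + 0 = M**2 + 3*M)
d(G(H(4, 0)))*(-55) = ((1 - 1)*(3 + (1 - 1)))*(-55) = (0*(3 + 0))*(-55) = (0*3)*(-55) = 0*(-55) = 0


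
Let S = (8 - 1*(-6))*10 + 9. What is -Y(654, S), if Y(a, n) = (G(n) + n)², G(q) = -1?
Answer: -21904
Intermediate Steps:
S = 149 (S = (8 + 6)*10 + 9 = 14*10 + 9 = 140 + 9 = 149)
Y(a, n) = (-1 + n)²
-Y(654, S) = -(-1 + 149)² = -1*148² = -1*21904 = -21904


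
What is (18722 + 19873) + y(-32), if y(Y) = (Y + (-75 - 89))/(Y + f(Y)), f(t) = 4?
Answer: 38602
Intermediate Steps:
y(Y) = (-164 + Y)/(4 + Y) (y(Y) = (Y + (-75 - 89))/(Y + 4) = (Y - 164)/(4 + Y) = (-164 + Y)/(4 + Y))
(18722 + 19873) + y(-32) = (18722 + 19873) + (-164 - 32)/(4 - 32) = 38595 - 196/(-28) = 38595 - 1/28*(-196) = 38595 + 7 = 38602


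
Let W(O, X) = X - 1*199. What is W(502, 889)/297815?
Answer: 138/59563 ≈ 0.0023169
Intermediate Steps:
W(O, X) = -199 + X (W(O, X) = X - 199 = -199 + X)
W(502, 889)/297815 = (-199 + 889)/297815 = 690*(1/297815) = 138/59563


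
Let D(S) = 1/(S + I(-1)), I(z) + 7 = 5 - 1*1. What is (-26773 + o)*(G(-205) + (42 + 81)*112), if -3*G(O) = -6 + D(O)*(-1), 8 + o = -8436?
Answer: -7763516313/16 ≈ -4.8522e+8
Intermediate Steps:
o = -8444 (o = -8 - 8436 = -8444)
I(z) = -3 (I(z) = -7 + (5 - 1*1) = -7 + (5 - 1) = -7 + 4 = -3)
D(S) = 1/(-3 + S) (D(S) = 1/(S - 3) = 1/(-3 + S))
G(O) = 2 + 1/(3*(-3 + O)) (G(O) = -(-6 - 1/(-3 + O))/3 = 2 + 1/(3*(-3 + O)))
(-26773 + o)*(G(-205) + (42 + 81)*112) = (-26773 - 8444)*((-17 + 6*(-205))/(3*(-3 - 205)) + (42 + 81)*112) = -35217*((1/3)*(-17 - 1230)/(-208) + 123*112) = -35217*((1/3)*(-1/208)*(-1247) + 13776) = -35217*(1247/624 + 13776) = -35217*8597471/624 = -7763516313/16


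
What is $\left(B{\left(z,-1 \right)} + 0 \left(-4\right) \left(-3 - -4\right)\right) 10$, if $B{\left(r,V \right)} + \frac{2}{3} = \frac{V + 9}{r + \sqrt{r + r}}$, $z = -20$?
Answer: $- \frac{340}{33} - \frac{4 i \sqrt{10}}{11} \approx -10.303 - 1.1499 i$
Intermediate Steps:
$B{\left(r,V \right)} = - \frac{2}{3} + \frac{9 + V}{r + \sqrt{2} \sqrt{r}}$ ($B{\left(r,V \right)} = - \frac{2}{3} + \frac{V + 9}{r + \sqrt{r + r}} = - \frac{2}{3} + \frac{9 + V}{r + \sqrt{2 r}} = - \frac{2}{3} + \frac{9 + V}{r + \sqrt{2} \sqrt{r}}$)
$\left(B{\left(z,-1 \right)} + 0 \left(-4\right) \left(-3 - -4\right)\right) 10 = \left(\frac{9 - 1 - - \frac{40}{3} - \frac{2 \sqrt{2} \sqrt{-20}}{3}}{-20 + \sqrt{2} \sqrt{-20}} + 0 \left(-4\right) \left(-3 - -4\right)\right) 10 = \left(\frac{9 - 1 + \frac{40}{3} - \frac{2 \sqrt{2} \cdot 2 i \sqrt{5}}{3}}{-20 + \sqrt{2} \cdot 2 i \sqrt{5}} + 0 \left(-3 + 4\right)\right) 10 = \left(\frac{9 - 1 + \frac{40}{3} - \frac{4 i \sqrt{10}}{3}}{-20 + 2 i \sqrt{10}} + 0 \cdot 1\right) 10 = \left(\frac{\frac{64}{3} - \frac{4 i \sqrt{10}}{3}}{-20 + 2 i \sqrt{10}} + 0\right) 10 = \frac{\frac{64}{3} - \frac{4 i \sqrt{10}}{3}}{-20 + 2 i \sqrt{10}} \cdot 10 = \frac{10 \left(\frac{64}{3} - \frac{4 i \sqrt{10}}{3}\right)}{-20 + 2 i \sqrt{10}}$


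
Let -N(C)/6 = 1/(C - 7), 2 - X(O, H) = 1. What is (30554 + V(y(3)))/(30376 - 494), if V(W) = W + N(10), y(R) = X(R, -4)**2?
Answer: 30553/29882 ≈ 1.0225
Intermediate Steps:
X(O, H) = 1 (X(O, H) = 2 - 1*1 = 2 - 1 = 1)
N(C) = -6/(-7 + C) (N(C) = -6/(C - 7) = -6/(-7 + C))
y(R) = 1 (y(R) = 1**2 = 1)
V(W) = -2 + W (V(W) = W - 6/(-7 + 10) = W - 6/3 = W - 6*1/3 = W - 2 = -2 + W)
(30554 + V(y(3)))/(30376 - 494) = (30554 + (-2 + 1))/(30376 - 494) = (30554 - 1)/29882 = 30553*(1/29882) = 30553/29882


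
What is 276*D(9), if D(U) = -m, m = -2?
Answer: 552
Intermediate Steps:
D(U) = 2 (D(U) = -1*(-2) = 2)
276*D(9) = 276*2 = 552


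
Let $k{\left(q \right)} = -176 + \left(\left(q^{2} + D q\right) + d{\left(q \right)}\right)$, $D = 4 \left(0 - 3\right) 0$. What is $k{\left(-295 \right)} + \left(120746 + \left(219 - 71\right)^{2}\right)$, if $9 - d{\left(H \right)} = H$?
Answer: $229803$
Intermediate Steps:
$d{\left(H \right)} = 9 - H$
$D = 0$ ($D = 4 \left(-3\right) 0 = \left(-12\right) 0 = 0$)
$k{\left(q \right)} = -167 + q^{2} - q$ ($k{\left(q \right)} = -176 - \left(-9 + q - q^{2}\right) = -176 + \left(9 + q^{2} - q\right) = -167 + q^{2} - q$)
$k{\left(-295 \right)} + \left(120746 + \left(219 - 71\right)^{2}\right) = \left(-167 + \left(-295\right)^{2} - -295\right) + \left(120746 + \left(219 - 71\right)^{2}\right) = \left(-167 + 87025 + 295\right) + \left(120746 + 148^{2}\right) = 87153 + \left(120746 + 21904\right) = 87153 + 142650 = 229803$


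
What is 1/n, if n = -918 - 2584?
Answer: -1/3502 ≈ -0.00028555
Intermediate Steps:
n = -3502
1/n = 1/(-3502) = -1/3502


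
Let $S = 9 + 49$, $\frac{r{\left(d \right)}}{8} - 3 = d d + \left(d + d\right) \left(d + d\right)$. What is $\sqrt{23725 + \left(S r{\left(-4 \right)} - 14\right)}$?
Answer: $\sqrt{62223} \approx 249.45$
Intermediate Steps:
$r{\left(d \right)} = 24 + 40 d^{2}$ ($r{\left(d \right)} = 24 + 8 \left(d d + \left(d + d\right) \left(d + d\right)\right) = 24 + 8 \left(d^{2} + 2 d 2 d\right) = 24 + 8 \left(d^{2} + 4 d^{2}\right) = 24 + 8 \cdot 5 d^{2} = 24 + 40 d^{2}$)
$S = 58$
$\sqrt{23725 + \left(S r{\left(-4 \right)} - 14\right)} = \sqrt{23725 - \left(14 - 58 \left(24 + 40 \left(-4\right)^{2}\right)\right)} = \sqrt{23725 - \left(14 - 58 \left(24 + 40 \cdot 16\right)\right)} = \sqrt{23725 - \left(14 - 58 \left(24 + 640\right)\right)} = \sqrt{23725 + \left(58 \cdot 664 - 14\right)} = \sqrt{23725 + \left(38512 - 14\right)} = \sqrt{23725 + 38498} = \sqrt{62223}$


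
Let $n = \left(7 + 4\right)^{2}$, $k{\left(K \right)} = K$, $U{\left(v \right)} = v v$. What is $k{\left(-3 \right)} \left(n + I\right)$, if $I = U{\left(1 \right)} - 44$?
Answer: $-234$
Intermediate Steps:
$U{\left(v \right)} = v^{2}$
$n = 121$ ($n = 11^{2} = 121$)
$I = -43$ ($I = 1^{2} - 44 = 1 - 44 = -43$)
$k{\left(-3 \right)} \left(n + I\right) = - 3 \left(121 - 43\right) = \left(-3\right) 78 = -234$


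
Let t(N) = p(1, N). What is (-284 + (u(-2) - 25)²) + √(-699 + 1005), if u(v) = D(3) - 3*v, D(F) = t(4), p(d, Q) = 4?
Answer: -59 + 3*√34 ≈ -41.507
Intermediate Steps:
t(N) = 4
D(F) = 4
u(v) = 4 - 3*v
(-284 + (u(-2) - 25)²) + √(-699 + 1005) = (-284 + ((4 - 3*(-2)) - 25)²) + √(-699 + 1005) = (-284 + ((4 + 6) - 25)²) + √306 = (-284 + (10 - 25)²) + 3*√34 = (-284 + (-15)²) + 3*√34 = (-284 + 225) + 3*√34 = -59 + 3*√34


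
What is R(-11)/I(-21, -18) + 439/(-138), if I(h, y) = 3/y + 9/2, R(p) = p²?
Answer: 44387/1794 ≈ 24.742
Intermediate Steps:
I(h, y) = 9/2 + 3/y (I(h, y) = 3/y + 9*(½) = 3/y + 9/2 = 9/2 + 3/y)
R(-11)/I(-21, -18) + 439/(-138) = (-11)²/(9/2 + 3/(-18)) + 439/(-138) = 121/(9/2 + 3*(-1/18)) + 439*(-1/138) = 121/(9/2 - ⅙) - 439/138 = 121/(13/3) - 439/138 = 121*(3/13) - 439/138 = 363/13 - 439/138 = 44387/1794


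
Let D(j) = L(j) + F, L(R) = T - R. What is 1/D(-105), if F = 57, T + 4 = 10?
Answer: 1/168 ≈ 0.0059524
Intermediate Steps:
T = 6 (T = -4 + 10 = 6)
L(R) = 6 - R
D(j) = 63 - j (D(j) = (6 - j) + 57 = 63 - j)
1/D(-105) = 1/(63 - 1*(-105)) = 1/(63 + 105) = 1/168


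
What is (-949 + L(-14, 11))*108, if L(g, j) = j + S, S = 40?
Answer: -96984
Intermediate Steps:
L(g, j) = 40 + j (L(g, j) = j + 40 = 40 + j)
(-949 + L(-14, 11))*108 = (-949 + (40 + 11))*108 = (-949 + 51)*108 = -898*108 = -96984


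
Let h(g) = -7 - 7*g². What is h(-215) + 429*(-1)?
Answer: -324011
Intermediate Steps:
h(-215) + 429*(-1) = (-7 - 7*(-215)²) + 429*(-1) = (-7 - 7*46225) - 429 = (-7 - 323575) - 429 = -323582 - 429 = -324011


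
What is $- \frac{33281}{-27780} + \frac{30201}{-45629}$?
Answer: $\frac{679594969}{1267573620} \approx 0.53614$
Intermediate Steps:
$- \frac{33281}{-27780} + \frac{30201}{-45629} = \left(-33281\right) \left(- \frac{1}{27780}\right) + 30201 \left(- \frac{1}{45629}\right) = \frac{33281}{27780} - \frac{30201}{45629} = \frac{679594969}{1267573620}$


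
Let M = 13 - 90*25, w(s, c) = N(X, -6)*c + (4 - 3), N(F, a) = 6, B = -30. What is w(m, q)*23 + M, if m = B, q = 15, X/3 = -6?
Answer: -144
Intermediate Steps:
X = -18 (X = 3*(-6) = -18)
m = -30
w(s, c) = 1 + 6*c (w(s, c) = 6*c + (4 - 3) = 6*c + 1 = 1 + 6*c)
M = -2237 (M = 13 - 2250 = -2237)
w(m, q)*23 + M = (1 + 6*15)*23 - 2237 = (1 + 90)*23 - 2237 = 91*23 - 2237 = 2093 - 2237 = -144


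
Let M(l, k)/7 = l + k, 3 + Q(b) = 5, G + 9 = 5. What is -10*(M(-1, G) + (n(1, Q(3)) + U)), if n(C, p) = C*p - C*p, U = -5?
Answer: 400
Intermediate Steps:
G = -4 (G = -9 + 5 = -4)
Q(b) = 2 (Q(b) = -3 + 5 = 2)
n(C, p) = 0 (n(C, p) = C*p - C*p = 0)
M(l, k) = 7*k + 7*l (M(l, k) = 7*(l + k) = 7*(k + l) = 7*k + 7*l)
-10*(M(-1, G) + (n(1, Q(3)) + U)) = -10*((7*(-4) + 7*(-1)) + (0 - 5)) = -10*((-28 - 7) - 5) = -10*(-35 - 5) = -10*(-40) = 400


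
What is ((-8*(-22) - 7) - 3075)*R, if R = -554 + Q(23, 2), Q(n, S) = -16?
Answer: 1656420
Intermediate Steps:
R = -570 (R = -554 - 16 = -570)
((-8*(-22) - 7) - 3075)*R = ((-8*(-22) - 7) - 3075)*(-570) = ((176 - 7) - 3075)*(-570) = (169 - 3075)*(-570) = -2906*(-570) = 1656420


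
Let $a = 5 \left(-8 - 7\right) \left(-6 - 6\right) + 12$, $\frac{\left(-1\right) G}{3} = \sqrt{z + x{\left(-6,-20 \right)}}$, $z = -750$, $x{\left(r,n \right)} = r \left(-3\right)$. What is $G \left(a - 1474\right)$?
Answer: $3372 i \sqrt{183} \approx 45616.0 i$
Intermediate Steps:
$x{\left(r,n \right)} = - 3 r$
$G = - 6 i \sqrt{183}$ ($G = - 3 \sqrt{-750 - -18} = - 3 \sqrt{-750 + 18} = - 3 \sqrt{-732} = - 3 \cdot 2 i \sqrt{183} = - 6 i \sqrt{183} \approx - 81.167 i$)
$a = 912$ ($a = 5 \left(\left(-15\right) \left(-12\right)\right) + 12 = 5 \cdot 180 + 12 = 900 + 12 = 912$)
$G \left(a - 1474\right) = - 6 i \sqrt{183} \left(912 - 1474\right) = - 6 i \sqrt{183} \left(-562\right) = 3372 i \sqrt{183}$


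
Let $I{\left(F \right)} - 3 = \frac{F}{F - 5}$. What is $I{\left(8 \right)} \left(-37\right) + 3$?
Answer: $- \frac{620}{3} \approx -206.67$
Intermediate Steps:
$I{\left(F \right)} = 3 + \frac{F}{-5 + F}$ ($I{\left(F \right)} = 3 + \frac{F}{F - 5} = 3 + \frac{F}{-5 + F}$)
$I{\left(8 \right)} \left(-37\right) + 3 = \frac{-15 + 4 \cdot 8}{-5 + 8} \left(-37\right) + 3 = \frac{-15 + 32}{3} \left(-37\right) + 3 = \frac{1}{3} \cdot 17 \left(-37\right) + 3 = \frac{17}{3} \left(-37\right) + 3 = - \frac{629}{3} + 3 = - \frac{620}{3}$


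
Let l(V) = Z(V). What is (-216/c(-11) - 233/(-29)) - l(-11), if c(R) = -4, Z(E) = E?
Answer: 2118/29 ≈ 73.034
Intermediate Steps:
l(V) = V
(-216/c(-11) - 233/(-29)) - l(-11) = (-216/(-4) - 233/(-29)) - 1*(-11) = (-216*(-¼) - 233*(-1/29)) + 11 = (54 + 233/29) + 11 = 1799/29 + 11 = 2118/29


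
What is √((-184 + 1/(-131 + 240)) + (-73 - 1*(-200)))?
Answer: 2*I*√169277/109 ≈ 7.5492*I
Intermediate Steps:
√((-184 + 1/(-131 + 240)) + (-73 - 1*(-200))) = √((-184 + 1/109) + (-73 + 200)) = √((-184 + 1/109) + 127) = √(-20055/109 + 127) = √(-6212/109) = 2*I*√169277/109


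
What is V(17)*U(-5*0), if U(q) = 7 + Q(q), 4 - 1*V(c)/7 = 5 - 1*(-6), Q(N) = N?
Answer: -343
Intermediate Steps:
V(c) = -49 (V(c) = 28 - 7*(5 - 1*(-6)) = 28 - 7*(5 + 6) = 28 - 7*11 = 28 - 77 = -49)
U(q) = 7 + q
V(17)*U(-5*0) = -49*(7 - 5*0) = -49*(7 + 0) = -49*7 = -343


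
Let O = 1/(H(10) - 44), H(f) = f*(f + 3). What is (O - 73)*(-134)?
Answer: 420559/43 ≈ 9780.4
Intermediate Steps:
H(f) = f*(3 + f)
O = 1/86 (O = 1/(10*(3 + 10) - 44) = 1/(10*13 - 44) = 1/(130 - 44) = 1/86 ≈ 0.011628)
(O - 73)*(-134) = (1/86 - 73)*(-134) = -6277/86*(-134) = 420559/43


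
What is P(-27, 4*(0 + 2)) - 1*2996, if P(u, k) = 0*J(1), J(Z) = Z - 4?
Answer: -2996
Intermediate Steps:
J(Z) = -4 + Z
P(u, k) = 0 (P(u, k) = 0*(-4 + 1) = 0*(-3) = 0)
P(-27, 4*(0 + 2)) - 1*2996 = 0 - 1*2996 = 0 - 2996 = -2996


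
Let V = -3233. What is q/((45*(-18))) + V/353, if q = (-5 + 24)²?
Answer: -2746163/285930 ≈ -9.6043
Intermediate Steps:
q = 361 (q = 19² = 361)
q/((45*(-18))) + V/353 = 361/((45*(-18))) - 3233/353 = 361/(-810) - 3233*1/353 = 361*(-1/810) - 3233/353 = -361/810 - 3233/353 = -2746163/285930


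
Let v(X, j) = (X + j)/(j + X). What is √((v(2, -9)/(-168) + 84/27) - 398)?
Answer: I*√2786378/84 ≈ 19.872*I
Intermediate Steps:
v(X, j) = 1 (v(X, j) = (X + j)/(X + j) = 1)
√((v(2, -9)/(-168) + 84/27) - 398) = √((1/(-168) + 84/27) - 398) = √((1*(-1/168) + 84*(1/27)) - 398) = √((-1/168 + 28/9) - 398) = √(1565/504 - 398) = √(-199027/504) = I*√2786378/84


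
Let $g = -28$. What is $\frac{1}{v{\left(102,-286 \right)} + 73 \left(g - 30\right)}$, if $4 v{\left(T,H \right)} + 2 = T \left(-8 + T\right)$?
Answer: $- \frac{2}{3675} \approx -0.00054422$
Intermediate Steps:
$v{\left(T,H \right)} = - \frac{1}{2} + \frac{T \left(-8 + T\right)}{4}$
$\frac{1}{v{\left(102,-286 \right)} + 73 \left(g - 30\right)} = \frac{1}{\left(- \frac{1}{2} - 204 + \frac{102^{2}}{4}\right) + 73 \left(-28 - 30\right)} = \frac{1}{\left(- \frac{1}{2} - 204 + \frac{1}{4} \cdot 10404\right) + 73 \left(-58\right)} = \frac{1}{\left(- \frac{1}{2} - 204 + 2601\right) - 4234} = \frac{1}{\frac{4793}{2} - 4234} = \frac{1}{- \frac{3675}{2}} = - \frac{2}{3675}$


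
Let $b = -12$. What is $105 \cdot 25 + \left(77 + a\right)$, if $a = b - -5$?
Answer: $2695$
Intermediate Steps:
$a = -7$ ($a = -12 - -5 = -12 + 5 = -7$)
$105 \cdot 25 + \left(77 + a\right) = 105 \cdot 25 + \left(77 - 7\right) = 2625 + 70 = 2695$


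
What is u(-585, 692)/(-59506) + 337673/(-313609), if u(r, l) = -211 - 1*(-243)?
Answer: -10051802513/9330808577 ≈ -1.0773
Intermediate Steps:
u(r, l) = 32 (u(r, l) = -211 + 243 = 32)
u(-585, 692)/(-59506) + 337673/(-313609) = 32/(-59506) + 337673/(-313609) = 32*(-1/59506) + 337673*(-1/313609) = -16/29753 - 337673/313609 = -10051802513/9330808577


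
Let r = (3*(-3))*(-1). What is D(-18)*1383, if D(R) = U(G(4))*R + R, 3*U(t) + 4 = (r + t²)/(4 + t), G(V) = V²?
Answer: -203301/2 ≈ -1.0165e+5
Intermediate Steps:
r = 9 (r = -9*(-1) = 9)
U(t) = -4/3 + (9 + t²)/(3*(4 + t)) (U(t) = -4/3 + ((9 + t²)/(4 + t))/3 = -4/3 + (9 + t²)/(3*(4 + t)))
D(R) = 49*R/12 (D(R) = ((-7 + (4²)² - 4*4²)/(3*(4 + 4²)))*R + R = ((-7 + 16² - 4*16)/(3*(4 + 16)))*R + R = ((⅓)*(-7 + 256 - 64)/20)*R + R = ((⅓)*(1/20)*185)*R + R = 37*R/12 + R = 49*R/12)
D(-18)*1383 = ((49/12)*(-18))*1383 = -147/2*1383 = -203301/2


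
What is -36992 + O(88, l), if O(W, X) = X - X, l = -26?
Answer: -36992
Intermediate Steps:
O(W, X) = 0
-36992 + O(88, l) = -36992 + 0 = -36992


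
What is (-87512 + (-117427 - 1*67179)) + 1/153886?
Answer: -41875150547/153886 ≈ -2.7212e+5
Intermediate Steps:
(-87512 + (-117427 - 1*67179)) + 1/153886 = (-87512 + (-117427 - 67179)) + 1/153886 = (-87512 - 184606) + 1/153886 = -272118 + 1/153886 = -41875150547/153886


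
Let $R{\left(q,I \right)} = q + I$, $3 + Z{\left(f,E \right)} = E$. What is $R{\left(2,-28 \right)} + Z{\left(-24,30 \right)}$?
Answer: $1$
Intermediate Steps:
$Z{\left(f,E \right)} = -3 + E$
$R{\left(q,I \right)} = I + q$
$R{\left(2,-28 \right)} + Z{\left(-24,30 \right)} = \left(-28 + 2\right) + \left(-3 + 30\right) = -26 + 27 = 1$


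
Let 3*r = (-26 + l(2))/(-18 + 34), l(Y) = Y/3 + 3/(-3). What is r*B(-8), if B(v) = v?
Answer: 79/18 ≈ 4.3889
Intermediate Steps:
l(Y) = -1 + Y/3 (l(Y) = Y*(⅓) + 3*(-⅓) = Y/3 - 1 = -1 + Y/3)
r = -79/144 (r = ((-26 + (-1 + (⅓)*2))/(-18 + 34))/3 = ((-26 + (-1 + ⅔))/16)/3 = ((-26 - ⅓)*(1/16))/3 = (-79/3*1/16)/3 = (⅓)*(-79/48) = -79/144 ≈ -0.54861)
r*B(-8) = -79/144*(-8) = 79/18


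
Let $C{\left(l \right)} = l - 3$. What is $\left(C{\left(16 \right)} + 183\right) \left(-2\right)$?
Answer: $-392$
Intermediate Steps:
$C{\left(l \right)} = -3 + l$
$\left(C{\left(16 \right)} + 183\right) \left(-2\right) = \left(\left(-3 + 16\right) + 183\right) \left(-2\right) = \left(13 + 183\right) \left(-2\right) = 196 \left(-2\right) = -392$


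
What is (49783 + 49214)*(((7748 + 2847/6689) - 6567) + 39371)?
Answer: 26853448559475/6689 ≈ 4.0146e+9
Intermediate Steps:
(49783 + 49214)*(((7748 + 2847/6689) - 6567) + 39371) = 98997*(((7748 + 2847*(1/6689)) - 6567) + 39371) = 98997*(((7748 + 2847/6689) - 6567) + 39371) = 98997*((51829219/6689 - 6567) + 39371) = 98997*(7902556/6689 + 39371) = 98997*(271255175/6689) = 26853448559475/6689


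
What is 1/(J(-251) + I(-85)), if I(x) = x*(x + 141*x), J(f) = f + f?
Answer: 1/1025448 ≈ 9.7518e-7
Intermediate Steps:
J(f) = 2*f
I(x) = 142*x**2 (I(x) = x*(142*x) = 142*x**2)
1/(J(-251) + I(-85)) = 1/(2*(-251) + 142*(-85)**2) = 1/(-502 + 142*7225) = 1/(-502 + 1025950) = 1/1025448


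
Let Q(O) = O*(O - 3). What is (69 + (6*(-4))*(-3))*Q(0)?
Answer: 0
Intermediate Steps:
Q(O) = O*(-3 + O)
(69 + (6*(-4))*(-3))*Q(0) = (69 + (6*(-4))*(-3))*(0*(-3 + 0)) = (69 - 24*(-3))*(0*(-3)) = (69 + 72)*0 = 141*0 = 0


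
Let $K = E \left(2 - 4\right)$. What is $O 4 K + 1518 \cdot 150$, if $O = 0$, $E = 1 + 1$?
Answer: $227700$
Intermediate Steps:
$E = 2$
$K = -4$ ($K = 2 \left(2 - 4\right) = 2 \left(-2\right) = -4$)
$O 4 K + 1518 \cdot 150 = 0 \cdot 4 \left(-4\right) + 1518 \cdot 150 = 0 \left(-4\right) + 227700 = 0 + 227700 = 227700$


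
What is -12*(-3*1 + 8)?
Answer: -60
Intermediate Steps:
-12*(-3*1 + 8) = -12*(-3 + 8) = -12*5 = -60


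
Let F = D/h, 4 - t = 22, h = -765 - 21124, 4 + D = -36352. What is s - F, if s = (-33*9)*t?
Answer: 116982238/21889 ≈ 5344.3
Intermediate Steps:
D = -36356 (D = -4 - 36352 = -36356)
h = -21889
t = -18 (t = 4 - 1*22 = 4 - 22 = -18)
s = 5346 (s = -33*9*(-18) = -297*(-18) = 5346)
F = 36356/21889 (F = -36356/(-21889) = -36356*(-1/21889) = 36356/21889 ≈ 1.6609)
s - F = 5346 - 1*36356/21889 = 5346 - 36356/21889 = 116982238/21889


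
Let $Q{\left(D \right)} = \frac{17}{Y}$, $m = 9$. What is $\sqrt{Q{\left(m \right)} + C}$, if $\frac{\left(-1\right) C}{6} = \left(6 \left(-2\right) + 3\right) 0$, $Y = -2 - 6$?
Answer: $\frac{i \sqrt{34}}{4} \approx 1.4577 i$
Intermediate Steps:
$Y = -8$ ($Y = -2 - 6 = -8$)
$Q{\left(D \right)} = - \frac{17}{8}$ ($Q{\left(D \right)} = \frac{17}{-8} = 17 \left(- \frac{1}{8}\right) = - \frac{17}{8}$)
$C = 0$ ($C = - 6 \left(6 \left(-2\right) + 3\right) 0 = - 6 \left(-12 + 3\right) 0 = - 6 \left(\left(-9\right) 0\right) = \left(-6\right) 0 = 0$)
$\sqrt{Q{\left(m \right)} + C} = \sqrt{- \frac{17}{8} + 0} = \sqrt{- \frac{17}{8}} = \frac{i \sqrt{34}}{4}$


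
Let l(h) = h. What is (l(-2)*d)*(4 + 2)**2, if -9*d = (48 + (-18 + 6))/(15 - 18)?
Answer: -96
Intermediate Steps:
d = 4/3 (d = -(48 + (-18 + 6))/(9*(15 - 18)) = -(48 - 12)/(9*(-3)) = -4*(-1)/3 = -1/9*(-12) = 4/3 ≈ 1.3333)
(l(-2)*d)*(4 + 2)**2 = (-2*4/3)*(4 + 2)**2 = -8/3*6**2 = -8/3*36 = -96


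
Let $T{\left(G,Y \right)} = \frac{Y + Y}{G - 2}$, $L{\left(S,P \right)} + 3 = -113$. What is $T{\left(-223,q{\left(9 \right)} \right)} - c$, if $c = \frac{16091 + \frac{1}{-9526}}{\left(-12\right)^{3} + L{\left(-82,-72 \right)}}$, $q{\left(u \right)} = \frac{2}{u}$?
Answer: $\frac{310327537849}{35571036600} \approx 8.7242$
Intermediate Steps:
$L{\left(S,P \right)} = -116$ ($L{\left(S,P \right)} = -3 - 113 = -116$)
$T{\left(G,Y \right)} = \frac{2 Y}{-2 + G}$
$c = - \frac{153282865}{17565944}$ ($c = \frac{16091 + \frac{1}{-9526}}{\left(-12\right)^{3} - 116} = \frac{16091 - \frac{1}{9526}}{-1728 - 116} = \frac{153282865}{9526 \left(-1844\right)} = \frac{153282865}{9526} \left(- \frac{1}{1844}\right) = - \frac{153282865}{17565944} \approx -8.7261$)
$T{\left(-223,q{\left(9 \right)} \right)} - c = \frac{2 \cdot \frac{2}{9}}{-2 - 223} - - \frac{153282865}{17565944} = \frac{2 \cdot 2 \cdot \frac{1}{9}}{-225} + \frac{153282865}{17565944} = 2 \cdot \frac{2}{9} \left(- \frac{1}{225}\right) + \frac{153282865}{17565944} = - \frac{4}{2025} + \frac{153282865}{17565944} = \frac{310327537849}{35571036600}$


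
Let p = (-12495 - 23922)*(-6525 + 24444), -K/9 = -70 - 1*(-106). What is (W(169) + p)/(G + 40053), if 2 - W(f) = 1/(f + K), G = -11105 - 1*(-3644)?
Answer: -50573107127/2525880 ≈ -20022.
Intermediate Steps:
K = -324 (K = -9*(-70 - 1*(-106)) = -9*(-70 + 106) = -9*36 = -324)
G = -7461 (G = -11105 + 3644 = -7461)
W(f) = 2 - 1/(-324 + f) (W(f) = 2 - 1/(f - 324) = 2 - 1/(-324 + f))
p = -652556223 (p = -36417*17919 = -652556223)
(W(169) + p)/(G + 40053) = ((-649 + 2*169)/(-324 + 169) - 652556223)/(-7461 + 40053) = ((-649 + 338)/(-155) - 652556223)/32592 = (-1/155*(-311) - 652556223)*(1/32592) = (311/155 - 652556223)*(1/32592) = -101146214254/155*1/32592 = -50573107127/2525880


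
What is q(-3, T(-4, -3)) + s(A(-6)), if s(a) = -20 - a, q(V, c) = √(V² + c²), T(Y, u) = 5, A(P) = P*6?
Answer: 16 + √34 ≈ 21.831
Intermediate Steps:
A(P) = 6*P
q(-3, T(-4, -3)) + s(A(-6)) = √((-3)² + 5²) + (-20 - 6*(-6)) = √(9 + 25) + (-20 - 1*(-36)) = √34 + (-20 + 36) = √34 + 16 = 16 + √34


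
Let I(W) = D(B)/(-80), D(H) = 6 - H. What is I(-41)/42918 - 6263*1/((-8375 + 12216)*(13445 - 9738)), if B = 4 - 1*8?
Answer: -94113133/212553626736 ≈ -0.00044277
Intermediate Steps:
B = -4 (B = 4 - 8 = -4)
I(W) = -1/8 (I(W) = (6 - 1*(-4))/(-80) = (6 + 4)*(-1/80) = 10*(-1/80) = -1/8)
I(-41)/42918 - 6263*1/((-8375 + 12216)*(13445 - 9738)) = -1/8/42918 - 6263*1/((-8375 + 12216)*(13445 - 9738)) = -1/8*1/42918 - 6263/(3707*3841) = -1/343344 - 6263/14238587 = -94113133/212553626736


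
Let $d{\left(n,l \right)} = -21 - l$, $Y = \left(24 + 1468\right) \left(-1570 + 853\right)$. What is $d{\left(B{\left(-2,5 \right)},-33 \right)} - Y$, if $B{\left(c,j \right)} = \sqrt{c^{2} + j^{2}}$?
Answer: $1069776$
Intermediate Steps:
$Y = -1069764$ ($Y = 1492 \left(-717\right) = -1069764$)
$d{\left(B{\left(-2,5 \right)},-33 \right)} - Y = \left(-21 - -33\right) - -1069764 = \left(-21 + 33\right) + 1069764 = 12 + 1069764 = 1069776$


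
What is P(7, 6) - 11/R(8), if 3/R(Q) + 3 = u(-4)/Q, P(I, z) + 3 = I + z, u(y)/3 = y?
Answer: 53/2 ≈ 26.500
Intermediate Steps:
u(y) = 3*y
P(I, z) = -3 + I + z (P(I, z) = -3 + (I + z) = -3 + I + z)
R(Q) = 3/(-3 - 12/Q) (R(Q) = 3/(-3 + (3*(-4))/Q) = 3/(-3 - 12/Q))
P(7, 6) - 11/R(8) = (-3 + 7 + 6) - 11/(-1*8/(4 + 8)) = 10 - 11/(-1*8/12) = 10 - 11/(-1*8*1/12) = 10 - 11/(-⅔) = 10 - 3/2*(-11) = 10 + 33/2 = 53/2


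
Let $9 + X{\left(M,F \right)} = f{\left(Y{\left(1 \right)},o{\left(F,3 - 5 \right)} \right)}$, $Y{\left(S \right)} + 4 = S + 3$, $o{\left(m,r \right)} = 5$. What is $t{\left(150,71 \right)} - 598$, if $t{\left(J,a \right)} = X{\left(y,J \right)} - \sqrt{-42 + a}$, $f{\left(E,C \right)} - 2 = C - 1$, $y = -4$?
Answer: $-601 - \sqrt{29} \approx -606.38$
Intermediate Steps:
$Y{\left(S \right)} = -1 + S$ ($Y{\left(S \right)} = -4 + \left(S + 3\right) = -4 + \left(3 + S\right) = -1 + S$)
$f{\left(E,C \right)} = 1 + C$ ($f{\left(E,C \right)} = 2 + \left(C - 1\right) = 2 + \left(-1 + C\right) = 1 + C$)
$X{\left(M,F \right)} = -3$ ($X{\left(M,F \right)} = -9 + \left(1 + 5\right) = -9 + 6 = -3$)
$t{\left(J,a \right)} = -3 - \sqrt{-42 + a}$
$t{\left(150,71 \right)} - 598 = \left(-3 - \sqrt{-42 + 71}\right) - 598 = \left(-3 - \sqrt{29}\right) - 598 = -601 - \sqrt{29}$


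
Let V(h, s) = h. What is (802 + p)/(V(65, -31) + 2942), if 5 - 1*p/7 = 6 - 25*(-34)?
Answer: -5155/3007 ≈ -1.7143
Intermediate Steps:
p = -5957 (p = 35 - 7*(6 - 25*(-34)) = 35 - 7*(6 + 850) = 35 - 7*856 = 35 - 5992 = -5957)
(802 + p)/(V(65, -31) + 2942) = (802 - 5957)/(65 + 2942) = -5155/3007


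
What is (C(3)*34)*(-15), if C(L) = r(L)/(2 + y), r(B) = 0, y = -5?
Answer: 0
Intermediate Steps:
C(L) = 0 (C(L) = 0/(2 - 5) = 0/(-3) = 0*(-1/3) = 0)
(C(3)*34)*(-15) = (0*34)*(-15) = 0*(-15) = 0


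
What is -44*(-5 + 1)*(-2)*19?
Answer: -6688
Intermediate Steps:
-44*(-5 + 1)*(-2)*19 = -(-176)*(-2)*19 = -44*8*19 = -352*19 = -6688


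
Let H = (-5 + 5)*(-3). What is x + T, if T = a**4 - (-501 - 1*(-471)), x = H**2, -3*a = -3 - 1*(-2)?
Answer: 2431/81 ≈ 30.012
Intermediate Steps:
H = 0 (H = 0*(-3) = 0)
a = 1/3 (a = -(-3 - 1*(-2))/3 = -(-3 + 2)/3 = -1/3*(-1) = 1/3 ≈ 0.33333)
x = 0 (x = 0**2 = 0)
T = 2431/81 (T = (1/3)**4 - (-501 - 1*(-471)) = 1/81 - (-501 + 471) = 1/81 - 1*(-30) = 1/81 + 30 = 2431/81 ≈ 30.012)
x + T = 0 + 2431/81 = 2431/81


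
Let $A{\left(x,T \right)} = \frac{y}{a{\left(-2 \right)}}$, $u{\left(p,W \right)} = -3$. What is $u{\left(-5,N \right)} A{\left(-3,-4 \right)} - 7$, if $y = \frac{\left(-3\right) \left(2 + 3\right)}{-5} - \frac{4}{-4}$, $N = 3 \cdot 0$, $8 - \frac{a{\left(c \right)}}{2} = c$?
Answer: $- \frac{38}{5} \approx -7.6$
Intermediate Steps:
$a{\left(c \right)} = 16 - 2 c$
$N = 0$
$y = 4$ ($y = \left(-3\right) 5 \left(- \frac{1}{5}\right) - -1 = \left(-15\right) \left(- \frac{1}{5}\right) + 1 = 3 + 1 = 4$)
$A{\left(x,T \right)} = \frac{1}{5}$ ($A{\left(x,T \right)} = \frac{4}{16 - -4} = \frac{4}{16 + 4} = \frac{4}{20} = 4 \cdot \frac{1}{20} = \frac{1}{5}$)
$u{\left(-5,N \right)} A{\left(-3,-4 \right)} - 7 = \left(-3\right) \frac{1}{5} - 7 = - \frac{3}{5} - 7 = - \frac{38}{5}$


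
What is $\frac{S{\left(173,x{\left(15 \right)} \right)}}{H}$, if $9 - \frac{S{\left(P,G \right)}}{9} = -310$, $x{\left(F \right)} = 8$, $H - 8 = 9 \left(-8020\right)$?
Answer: $- \frac{2871}{72172} \approx -0.03978$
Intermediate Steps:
$H = -72172$ ($H = 8 + 9 \left(-8020\right) = 8 - 72180 = -72172$)
$S{\left(P,G \right)} = 2871$ ($S{\left(P,G \right)} = 81 - -2790 = 81 + 2790 = 2871$)
$\frac{S{\left(173,x{\left(15 \right)} \right)}}{H} = \frac{2871}{-72172} = 2871 \left(- \frac{1}{72172}\right) = - \frac{2871}{72172}$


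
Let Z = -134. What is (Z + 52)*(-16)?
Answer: 1312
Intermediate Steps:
(Z + 52)*(-16) = (-134 + 52)*(-16) = -82*(-16) = 1312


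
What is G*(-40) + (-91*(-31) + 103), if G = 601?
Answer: -21116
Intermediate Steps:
G*(-40) + (-91*(-31) + 103) = 601*(-40) + (-91*(-31) + 103) = -24040 + (2821 + 103) = -24040 + 2924 = -21116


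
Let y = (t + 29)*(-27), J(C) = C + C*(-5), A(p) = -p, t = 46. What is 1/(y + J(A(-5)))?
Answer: -1/2045 ≈ -0.00048900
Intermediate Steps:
J(C) = -4*C (J(C) = C - 5*C = -4*C)
y = -2025 (y = (46 + 29)*(-27) = 75*(-27) = -2025)
1/(y + J(A(-5))) = 1/(-2025 - (-4)*(-5)) = 1/(-2025 - 4*5) = 1/(-2025 - 20) = 1/(-2045) = -1/2045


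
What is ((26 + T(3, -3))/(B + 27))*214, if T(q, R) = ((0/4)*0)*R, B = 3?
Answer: 2782/15 ≈ 185.47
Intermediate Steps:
T(q, R) = 0 (T(q, R) = ((0*(¼))*0)*R = (0*0)*R = 0*R = 0)
((26 + T(3, -3))/(B + 27))*214 = ((26 + 0)/(3 + 27))*214 = (26/30)*214 = (26*(1/30))*214 = (13/15)*214 = 2782/15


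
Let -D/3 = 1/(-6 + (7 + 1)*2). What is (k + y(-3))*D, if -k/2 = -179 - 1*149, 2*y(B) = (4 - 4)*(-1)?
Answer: -984/5 ≈ -196.80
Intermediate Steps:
y(B) = 0 (y(B) = ((4 - 4)*(-1))/2 = (0*(-1))/2 = (½)*0 = 0)
k = 656 (k = -2*(-179 - 1*149) = -2*(-179 - 149) = -2*(-328) = 656)
D = -3/10 (D = -3/(-6 + (7 + 1)*2) = -3/(-6 + 8*2) = -3/(-6 + 16) = -3/10 ≈ -0.30000)
(k + y(-3))*D = (656 + 0)*(-3/10) = 656*(-3/10) = -984/5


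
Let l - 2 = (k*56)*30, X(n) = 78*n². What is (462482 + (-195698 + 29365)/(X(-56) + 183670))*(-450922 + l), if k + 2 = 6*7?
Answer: -38001844437343180/214139 ≈ -1.7746e+11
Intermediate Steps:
k = 40 (k = -2 + 6*7 = -2 + 42 = 40)
l = 67202 (l = 2 + (40*56)*30 = 2 + 2240*30 = 2 + 67200 = 67202)
(462482 + (-195698 + 29365)/(X(-56) + 183670))*(-450922 + l) = (462482 + (-195698 + 29365)/(78*(-56)² + 183670))*(-450922 + 67202) = (462482 - 166333/(78*3136 + 183670))*(-383720) = (462482 - 166333/(244608 + 183670))*(-383720) = (462482 - 166333/428278)*(-383720) = (198070699663/428278)*(-383720) = -38001844437343180/214139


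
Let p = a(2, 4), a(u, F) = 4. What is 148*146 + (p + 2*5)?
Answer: 21622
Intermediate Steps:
p = 4
148*146 + (p + 2*5) = 148*146 + (4 + 2*5) = 21608 + (4 + 10) = 21608 + 14 = 21622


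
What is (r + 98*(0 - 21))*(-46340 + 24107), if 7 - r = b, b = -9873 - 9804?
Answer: -391878858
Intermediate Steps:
b = -19677
r = 19684 (r = 7 - 1*(-19677) = 7 + 19677 = 19684)
(r + 98*(0 - 21))*(-46340 + 24107) = (19684 + 98*(0 - 21))*(-46340 + 24107) = (19684 + 98*(-21))*(-22233) = (19684 - 2058)*(-22233) = 17626*(-22233) = -391878858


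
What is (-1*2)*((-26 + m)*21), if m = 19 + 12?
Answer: -210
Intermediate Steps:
m = 31
(-1*2)*((-26 + m)*21) = (-1*2)*((-26 + 31)*21) = -10*21 = -2*105 = -210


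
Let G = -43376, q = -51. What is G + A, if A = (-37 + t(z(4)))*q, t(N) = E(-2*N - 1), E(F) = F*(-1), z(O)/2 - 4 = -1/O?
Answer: -42305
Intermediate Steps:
z(O) = 8 - 2/O (z(O) = 8 + 2*(-1/O) = 8 - 2/O)
E(F) = -F
t(N) = 1 + 2*N (t(N) = -(-2*N - 1) = -(-1 - 2*N) = 1 + 2*N)
A = 1071 (A = (-37 + (1 + 2*(8 - 2/4)))*(-51) = (-37 + (1 + 2*(8 - 2*1/4)))*(-51) = (-37 + (1 + 2*(8 - 1/2)))*(-51) = (-37 + (1 + 2*(15/2)))*(-51) = (-37 + (1 + 15))*(-51) = (-37 + 16)*(-51) = -21*(-51) = 1071)
G + A = -43376 + 1071 = -42305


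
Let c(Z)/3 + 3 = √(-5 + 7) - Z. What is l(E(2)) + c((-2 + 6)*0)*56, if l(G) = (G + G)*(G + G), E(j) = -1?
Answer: -500 + 168*√2 ≈ -262.41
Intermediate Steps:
l(G) = 4*G² (l(G) = (2*G)*(2*G) = 4*G²)
c(Z) = -9 - 3*Z + 3*√2 (c(Z) = -9 + 3*(√(-5 + 7) - Z) = -9 + 3*(√2 - Z) = -9 + (-3*Z + 3*√2) = -9 - 3*Z + 3*√2)
l(E(2)) + c((-2 + 6)*0)*56 = 4*(-1)² + (-9 - 3*(-2 + 6)*0 + 3*√2)*56 = 4*1 + (-9 - 12*0 + 3*√2)*56 = 4 + (-9 - 3*0 + 3*√2)*56 = 4 + (-9 + 0 + 3*√2)*56 = 4 + (-9 + 3*√2)*56 = 4 + (-504 + 168*√2) = -500 + 168*√2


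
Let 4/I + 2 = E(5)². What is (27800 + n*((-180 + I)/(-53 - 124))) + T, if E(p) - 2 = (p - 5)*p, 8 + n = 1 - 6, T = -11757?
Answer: 2837297/177 ≈ 16030.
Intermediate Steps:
n = -13 (n = -8 + (1 - 6) = -8 - 5 = -13)
E(p) = 2 + p*(-5 + p) (E(p) = 2 + (p - 5)*p = 2 + (-5 + p)*p = 2 + p*(-5 + p))
I = 2 (I = 4/(-2 + (2 + 5² - 5*5)²) = 4/(-2 + (2 + 25 - 25)²) = 4/(-2 + 2²) = 4/(-2 + 4) = 4/2 = 4*(½) = 2)
(27800 + n*((-180 + I)/(-53 - 124))) + T = (27800 - 13*(-180 + 2)/(-53 - 124)) - 11757 = (27800 - (-2314)/(-177)) - 11757 = (27800 - (-2314)*(-1)/177) - 11757 = (27800 - 13*178/177) - 11757 = (27800 - 2314/177) - 11757 = 4918286/177 - 11757 = 2837297/177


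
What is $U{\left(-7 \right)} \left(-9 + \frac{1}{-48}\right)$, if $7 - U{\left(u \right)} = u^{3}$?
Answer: $- \frac{75775}{24} \approx -3157.3$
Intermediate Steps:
$U{\left(u \right)} = 7 - u^{3}$
$U{\left(-7 \right)} \left(-9 + \frac{1}{-48}\right) = \left(7 - \left(-7\right)^{3}\right) \left(-9 + \frac{1}{-48}\right) = \left(7 - -343\right) \left(-9 - \frac{1}{48}\right) = \left(7 + 343\right) \left(- \frac{433}{48}\right) = 350 \left(- \frac{433}{48}\right) = - \frac{75775}{24}$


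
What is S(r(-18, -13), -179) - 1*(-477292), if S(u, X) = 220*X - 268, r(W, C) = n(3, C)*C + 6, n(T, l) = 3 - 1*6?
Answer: 437644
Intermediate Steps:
n(T, l) = -3 (n(T, l) = 3 - 6 = -3)
r(W, C) = 6 - 3*C (r(W, C) = -3*C + 6 = 6 - 3*C)
S(u, X) = -268 + 220*X
S(r(-18, -13), -179) - 1*(-477292) = (-268 + 220*(-179)) - 1*(-477292) = (-268 - 39380) + 477292 = -39648 + 477292 = 437644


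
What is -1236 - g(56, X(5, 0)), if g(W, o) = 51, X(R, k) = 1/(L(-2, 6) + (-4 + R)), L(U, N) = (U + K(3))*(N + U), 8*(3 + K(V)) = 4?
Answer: -1287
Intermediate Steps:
K(V) = -5/2 (K(V) = -3 + (⅛)*4 = -3 + ½ = -5/2)
L(U, N) = (-5/2 + U)*(N + U) (L(U, N) = (U - 5/2)*(N + U) = (-5/2 + U)*(N + U))
X(R, k) = 1/(-22 + R) (X(R, k) = 1/(((-2)² - 5/2*6 - 5/2*(-2) + 6*(-2)) + (-4 + R)) = 1/((4 - 15 + 5 - 12) + (-4 + R)) = 1/(-18 + (-4 + R)) = 1/(-22 + R))
-1236 - g(56, X(5, 0)) = -1236 - 1*51 = -1236 - 51 = -1287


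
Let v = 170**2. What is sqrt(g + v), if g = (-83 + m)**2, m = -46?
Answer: sqrt(45541) ≈ 213.40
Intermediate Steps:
g = 16641 (g = (-83 - 46)**2 = (-129)**2 = 16641)
v = 28900
sqrt(g + v) = sqrt(16641 + 28900) = sqrt(45541)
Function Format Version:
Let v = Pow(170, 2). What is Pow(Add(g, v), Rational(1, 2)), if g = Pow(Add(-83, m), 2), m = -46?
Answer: Pow(45541, Rational(1, 2)) ≈ 213.40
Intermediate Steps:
g = 16641 (g = Pow(Add(-83, -46), 2) = Pow(-129, 2) = 16641)
v = 28900
Pow(Add(g, v), Rational(1, 2)) = Pow(Add(16641, 28900), Rational(1, 2)) = Pow(45541, Rational(1, 2))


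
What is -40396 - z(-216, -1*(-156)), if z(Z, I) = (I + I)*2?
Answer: -41020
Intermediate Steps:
z(Z, I) = 4*I (z(Z, I) = (2*I)*2 = 4*I)
-40396 - z(-216, -1*(-156)) = -40396 - 4*(-1*(-156)) = -40396 - 4*156 = -40396 - 1*624 = -40396 - 624 = -41020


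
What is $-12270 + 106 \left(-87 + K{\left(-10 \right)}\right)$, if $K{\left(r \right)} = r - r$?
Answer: $-21492$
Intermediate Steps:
$K{\left(r \right)} = 0$
$-12270 + 106 \left(-87 + K{\left(-10 \right)}\right) = -12270 + 106 \left(-87 + 0\right) = -12270 + 106 \left(-87\right) = -12270 - 9222 = -21492$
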